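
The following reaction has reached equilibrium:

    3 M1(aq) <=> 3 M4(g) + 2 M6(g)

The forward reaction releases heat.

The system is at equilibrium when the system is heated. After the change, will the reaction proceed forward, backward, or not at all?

left

The forward reaction is exothermic. Raising T favours the endothermic direction — shift to the left.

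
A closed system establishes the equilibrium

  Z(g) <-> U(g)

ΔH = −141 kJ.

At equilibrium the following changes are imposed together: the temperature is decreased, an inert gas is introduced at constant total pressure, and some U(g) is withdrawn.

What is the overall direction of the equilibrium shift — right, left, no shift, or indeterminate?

right

The forward reaction is exothermic. Lowering T favours the exothermic direction — shift to the right.
Adding inert gas at constant total pressure expands the volume, scaling every reacting partial pressure by the same factor. Δn_gas = 1 − 1 = 0, so Q is unchanged — no shift.
Removing U (g), a product, drives the reaction to the right.
Only the nonzero effect(s) matter; the net shift is to the right.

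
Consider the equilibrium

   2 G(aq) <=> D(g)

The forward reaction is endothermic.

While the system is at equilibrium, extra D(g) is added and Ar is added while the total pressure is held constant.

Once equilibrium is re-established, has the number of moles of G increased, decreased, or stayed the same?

Adding D (g), a product, drives the reaction to the left.
Adding inert gas at constant total pressure expands the volume and lowers every reacting partial pressure. With Δn_gas = 1 − 0 = +1, Q moves away from K toward the side with fewer gas moles, so the system shifts toward the side with more gas moles — to the right.
The two effects oppose each other, so the net shift — and hence the change in G — cannot be determined from the given information.

cannot be determined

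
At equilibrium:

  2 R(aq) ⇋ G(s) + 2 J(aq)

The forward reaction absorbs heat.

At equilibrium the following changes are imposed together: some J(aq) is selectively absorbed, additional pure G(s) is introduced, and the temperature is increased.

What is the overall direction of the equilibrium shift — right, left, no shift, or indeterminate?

Removing J (aq), a product, drives the reaction to the right.
G is a pure solid; its activity is 1 regardless of amount, so Q is unaffected — no shift from this change.
The forward reaction is endothermic. Raising T favours the endothermic direction — shift to the right.
Only the nonzero effect(s) matter; the net shift is to the right.

right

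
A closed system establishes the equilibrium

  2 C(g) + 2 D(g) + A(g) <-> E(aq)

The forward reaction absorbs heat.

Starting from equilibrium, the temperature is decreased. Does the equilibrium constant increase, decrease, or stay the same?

K depends on temperature via the van 't Hoff relation. The forward reaction is endothermic, so lowering T decreases K.

decreases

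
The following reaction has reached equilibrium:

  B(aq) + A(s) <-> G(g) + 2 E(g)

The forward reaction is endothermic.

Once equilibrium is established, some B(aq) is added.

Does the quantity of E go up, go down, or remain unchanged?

Adding B (aq), a reactant, drives the reaction to the right.
The net shift is to the right. E is a product, so its amount increases.

increases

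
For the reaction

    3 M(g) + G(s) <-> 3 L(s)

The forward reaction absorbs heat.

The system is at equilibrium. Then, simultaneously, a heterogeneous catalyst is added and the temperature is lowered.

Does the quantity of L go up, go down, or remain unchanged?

decreases

A catalyst speeds both forward and reverse rates equally; it changes neither Q nor K — no shift from this change.
The forward reaction is endothermic. Lowering T favours the exothermic direction — shift to the left.
The net shift is to the left. L is a product, so its amount decreases.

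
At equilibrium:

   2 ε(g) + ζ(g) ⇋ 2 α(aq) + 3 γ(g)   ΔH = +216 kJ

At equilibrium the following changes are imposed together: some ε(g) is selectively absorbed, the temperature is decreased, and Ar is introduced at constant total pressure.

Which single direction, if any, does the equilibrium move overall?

Removing ε (g), a reactant, drives the reaction to the left.
The forward reaction is endothermic. Lowering T favours the exothermic direction — shift to the left.
Adding inert gas at constant total pressure expands the volume, scaling every reacting partial pressure by the same factor. Δn_gas = 3 − 3 = 0, so Q is unchanged — no shift.
Only the nonzero effect(s) matter; the net shift is to the left.

left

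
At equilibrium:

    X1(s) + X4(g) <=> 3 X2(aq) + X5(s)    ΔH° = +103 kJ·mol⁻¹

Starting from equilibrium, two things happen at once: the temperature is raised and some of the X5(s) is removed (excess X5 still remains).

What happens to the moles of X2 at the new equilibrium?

The forward reaction is endothermic. Raising T favours the endothermic direction — shift to the right.
X5 is a pure solid; its activity is 1 regardless of amount, so Q is unaffected — no shift from this change.
The net shift is to the right. X2 is a product, so its amount increases.

increases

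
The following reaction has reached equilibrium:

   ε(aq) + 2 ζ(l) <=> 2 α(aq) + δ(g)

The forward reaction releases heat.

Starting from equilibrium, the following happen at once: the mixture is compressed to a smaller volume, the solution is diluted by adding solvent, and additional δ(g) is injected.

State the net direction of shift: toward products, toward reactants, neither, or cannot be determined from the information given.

cannot be determined

Gas moles: reactants 0, products 1 (Δn_gas = +1). Compression shifts the system toward the side with fewer moles of gas — to the left.
Dilution lowers every aqueous concentration by the same factor. Δn_aq = 2 − 1 = +1, so the system shifts toward the side with more dissolved moles — to the right.
Adding δ (g), a product, drives the reaction to the left.
The individual effects push in opposite directions; without quantitative information the net direction cannot be determined.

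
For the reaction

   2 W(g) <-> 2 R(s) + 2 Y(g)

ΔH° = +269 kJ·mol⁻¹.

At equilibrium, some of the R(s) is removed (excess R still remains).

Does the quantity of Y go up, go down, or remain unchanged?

R is a pure solid; its activity is 1 regardless of amount, so Q is unaffected — no shift from this change.
No net shift occurs, so the amount of Y is unchanged.

unchanged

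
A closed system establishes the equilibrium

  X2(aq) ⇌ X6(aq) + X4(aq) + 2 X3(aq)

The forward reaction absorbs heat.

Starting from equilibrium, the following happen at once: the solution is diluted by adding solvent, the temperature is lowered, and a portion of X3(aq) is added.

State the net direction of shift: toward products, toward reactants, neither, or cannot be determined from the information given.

Dilution lowers every aqueous concentration by the same factor. Δn_aq = 4 − 1 = +3, so the system shifts toward the side with more dissolved moles — to the right.
The forward reaction is endothermic. Lowering T favours the exothermic direction — shift to the left.
Adding X3 (aq), a product, drives the reaction to the left.
The individual effects push in opposite directions; without quantitative information the net direction cannot be determined.

cannot be determined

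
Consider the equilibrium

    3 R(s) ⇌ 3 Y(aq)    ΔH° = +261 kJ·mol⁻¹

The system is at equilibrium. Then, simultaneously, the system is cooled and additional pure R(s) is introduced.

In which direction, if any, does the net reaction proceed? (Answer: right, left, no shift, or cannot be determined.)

left

The forward reaction is endothermic. Lowering T favours the exothermic direction — shift to the left.
R is a pure solid; its activity is 1 regardless of amount, so Q is unaffected — no shift from this change.
Only the nonzero effect(s) matter; the net shift is to the left.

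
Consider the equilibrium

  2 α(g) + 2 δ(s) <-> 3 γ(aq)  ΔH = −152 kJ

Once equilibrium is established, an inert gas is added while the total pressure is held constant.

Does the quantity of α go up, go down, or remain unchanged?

increases

Adding inert gas at constant total pressure expands the volume and lowers every reacting partial pressure. With Δn_gas = 0 − 2 = -2, Q moves away from K toward the side with fewer gas moles, so the system shifts toward the side with more gas moles — to the left.
The net shift is to the left. α is a reactant, so its amount increases.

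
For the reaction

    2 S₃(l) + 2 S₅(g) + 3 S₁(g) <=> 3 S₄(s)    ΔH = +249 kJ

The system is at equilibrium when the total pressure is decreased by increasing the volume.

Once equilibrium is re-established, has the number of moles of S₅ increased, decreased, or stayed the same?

increases

Gas moles: reactants 5, products 0 (Δn_gas = -5). Expansion shifts the system toward the side with more moles of gas — to the left.
The net shift is to the left. S₅ is a reactant, so its amount increases.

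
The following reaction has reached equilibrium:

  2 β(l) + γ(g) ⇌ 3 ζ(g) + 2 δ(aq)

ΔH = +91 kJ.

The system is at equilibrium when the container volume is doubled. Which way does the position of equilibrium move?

right

Gas moles: reactants 1, products 3 (Δn_gas = +2). Expansion shifts the system toward the side with more moles of gas — to the right.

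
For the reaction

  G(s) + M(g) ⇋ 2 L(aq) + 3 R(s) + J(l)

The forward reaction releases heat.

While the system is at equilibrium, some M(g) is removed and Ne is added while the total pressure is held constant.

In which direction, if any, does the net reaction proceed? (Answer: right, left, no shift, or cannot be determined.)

left

Removing M (g), a reactant, drives the reaction to the left.
Adding inert gas at constant total pressure expands the volume and lowers every reacting partial pressure. With Δn_gas = 0 − 1 = -1, Q moves away from K toward the side with fewer gas moles, so the system shifts toward the side with more gas moles — to the left.
All effects act in the same direction — net shift to the left.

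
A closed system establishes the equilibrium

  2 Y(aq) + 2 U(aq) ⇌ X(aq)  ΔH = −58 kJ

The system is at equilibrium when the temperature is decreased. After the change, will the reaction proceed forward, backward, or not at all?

The forward reaction is exothermic. Lowering T favours the exothermic direction — shift to the right.

right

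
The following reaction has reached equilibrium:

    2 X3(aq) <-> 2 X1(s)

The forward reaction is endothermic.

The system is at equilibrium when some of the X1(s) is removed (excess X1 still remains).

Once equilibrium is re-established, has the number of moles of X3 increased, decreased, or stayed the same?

unchanged

X1 is a pure solid; its activity is 1 regardless of amount, so Q is unaffected — no shift from this change.
No net shift occurs, so the amount of X3 is unchanged.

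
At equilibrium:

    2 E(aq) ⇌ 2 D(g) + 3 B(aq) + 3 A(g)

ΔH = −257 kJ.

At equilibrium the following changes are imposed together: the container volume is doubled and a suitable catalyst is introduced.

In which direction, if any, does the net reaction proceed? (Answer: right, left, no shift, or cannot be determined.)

right

Gas moles: reactants 0, products 5 (Δn_gas = +5). Expansion shifts the system toward the side with more moles of gas — to the right.
A catalyst speeds both forward and reverse rates equally; it changes neither Q nor K — no shift from this change.
Only the nonzero effect(s) matter; the net shift is to the right.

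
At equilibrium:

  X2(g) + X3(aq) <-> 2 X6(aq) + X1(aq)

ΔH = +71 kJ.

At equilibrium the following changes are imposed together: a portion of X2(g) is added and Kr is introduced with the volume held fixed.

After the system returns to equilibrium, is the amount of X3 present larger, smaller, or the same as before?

Adding X2 (g), a reactant, drives the reaction to the right.
At constant volume, adding an inert gas leaves every reacting species' partial pressure unchanged, so Q is unchanged — no shift from this change.
The net shift is to the right. X3 is a reactant, so its amount decreases.

decreases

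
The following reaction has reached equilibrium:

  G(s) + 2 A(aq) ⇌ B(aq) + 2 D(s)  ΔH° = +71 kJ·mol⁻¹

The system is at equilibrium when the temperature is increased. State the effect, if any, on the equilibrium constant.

increases

K depends on temperature via the van 't Hoff relation. The forward reaction is endothermic, so raising T increases K.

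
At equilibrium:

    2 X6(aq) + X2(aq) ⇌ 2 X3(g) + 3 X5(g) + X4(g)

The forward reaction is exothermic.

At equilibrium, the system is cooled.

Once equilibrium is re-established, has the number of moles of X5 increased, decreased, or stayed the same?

increases

The forward reaction is exothermic. Lowering T favours the exothermic direction — shift to the right.
The net shift is to the right. X5 is a product, so its amount increases.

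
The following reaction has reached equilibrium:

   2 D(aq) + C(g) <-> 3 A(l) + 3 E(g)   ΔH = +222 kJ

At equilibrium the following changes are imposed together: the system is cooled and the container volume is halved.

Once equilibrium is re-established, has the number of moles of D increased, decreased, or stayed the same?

The forward reaction is endothermic. Lowering T favours the exothermic direction — shift to the left.
Gas moles: reactants 1, products 3 (Δn_gas = +2). Compression shifts the system toward the side with fewer moles of gas — to the left.
The net shift is to the left. D is a reactant, so its amount increases.

increases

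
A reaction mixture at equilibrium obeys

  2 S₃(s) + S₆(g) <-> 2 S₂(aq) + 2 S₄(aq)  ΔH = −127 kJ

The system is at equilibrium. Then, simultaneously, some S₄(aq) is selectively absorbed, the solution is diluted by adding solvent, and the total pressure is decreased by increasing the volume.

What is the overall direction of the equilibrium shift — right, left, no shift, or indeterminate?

cannot be determined

Removing S₄ (aq), a product, drives the reaction to the right.
Dilution lowers every aqueous concentration by the same factor. Δn_aq = 4 − 0 = +4, so the system shifts toward the side with more dissolved moles — to the right.
Gas moles: reactants 1, products 0 (Δn_gas = -1). Expansion shifts the system toward the side with more moles of gas — to the left.
The individual effects push in opposite directions; without quantitative information the net direction cannot be determined.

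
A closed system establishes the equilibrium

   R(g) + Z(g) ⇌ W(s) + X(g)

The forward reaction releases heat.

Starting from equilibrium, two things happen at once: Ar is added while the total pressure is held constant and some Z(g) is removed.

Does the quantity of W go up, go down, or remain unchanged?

decreases

Adding inert gas at constant total pressure expands the volume and lowers every reacting partial pressure. With Δn_gas = 1 − 2 = -1, Q moves away from K toward the side with fewer gas moles, so the system shifts toward the side with more gas moles — to the left.
Removing Z (g), a reactant, drives the reaction to the left.
The net shift is to the left. W is a product, so its amount decreases.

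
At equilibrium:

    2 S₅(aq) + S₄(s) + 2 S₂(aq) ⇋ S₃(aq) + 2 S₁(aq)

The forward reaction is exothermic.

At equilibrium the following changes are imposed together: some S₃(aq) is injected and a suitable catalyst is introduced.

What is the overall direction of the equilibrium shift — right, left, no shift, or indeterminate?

left

Adding S₃ (aq), a product, drives the reaction to the left.
A catalyst speeds both forward and reverse rates equally; it changes neither Q nor K — no shift from this change.
Only the nonzero effect(s) matter; the net shift is to the left.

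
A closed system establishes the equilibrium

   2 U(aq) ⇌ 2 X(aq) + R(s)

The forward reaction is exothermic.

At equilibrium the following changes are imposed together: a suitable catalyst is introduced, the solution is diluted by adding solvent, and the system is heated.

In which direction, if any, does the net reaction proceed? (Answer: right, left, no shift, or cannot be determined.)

left

A catalyst speeds both forward and reverse rates equally; it changes neither Q nor K — no shift from this change.
Dilution scales every aqueous concentration by the same factor. Δn_aq = 2 − 2 = 0, so Q is unchanged — no shift.
The forward reaction is exothermic. Raising T favours the endothermic direction — shift to the left.
Only the nonzero effect(s) matter; the net shift is to the left.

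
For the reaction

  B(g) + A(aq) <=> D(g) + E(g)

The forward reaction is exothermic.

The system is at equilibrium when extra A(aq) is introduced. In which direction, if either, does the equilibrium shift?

Adding A (aq), a reactant, drives the reaction to the right.

right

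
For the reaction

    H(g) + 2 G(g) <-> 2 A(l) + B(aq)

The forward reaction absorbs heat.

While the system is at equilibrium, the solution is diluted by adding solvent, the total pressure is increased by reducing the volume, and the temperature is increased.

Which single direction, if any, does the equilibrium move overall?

right

Dilution lowers every aqueous concentration by the same factor. Δn_aq = 1 − 0 = +1, so the system shifts toward the side with more dissolved moles — to the right.
Gas moles: reactants 3, products 0 (Δn_gas = -3). Compression shifts the system toward the side with fewer moles of gas — to the right.
The forward reaction is endothermic. Raising T favours the endothermic direction — shift to the right.
All effects act in the same direction — net shift to the right.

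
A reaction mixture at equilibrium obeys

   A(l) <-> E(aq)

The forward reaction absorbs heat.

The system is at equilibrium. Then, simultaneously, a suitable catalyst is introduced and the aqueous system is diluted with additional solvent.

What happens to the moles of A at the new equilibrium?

A catalyst speeds both forward and reverse rates equally; it changes neither Q nor K — no shift from this change.
Dilution lowers every aqueous concentration by the same factor. Δn_aq = 1 − 0 = +1, so the system shifts toward the side with more dissolved moles — to the right.
The net shift is to the right. A is a reactant, so its amount decreases.

decreases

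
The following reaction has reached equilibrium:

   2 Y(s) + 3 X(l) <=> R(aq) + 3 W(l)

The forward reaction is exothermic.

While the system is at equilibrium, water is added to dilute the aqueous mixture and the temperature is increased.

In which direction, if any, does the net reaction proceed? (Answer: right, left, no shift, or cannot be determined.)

Dilution lowers every aqueous concentration by the same factor. Δn_aq = 1 − 0 = +1, so the system shifts toward the side with more dissolved moles — to the right.
The forward reaction is exothermic. Raising T favours the endothermic direction — shift to the left.
The individual effects push in opposite directions; without quantitative information the net direction cannot be determined.

cannot be determined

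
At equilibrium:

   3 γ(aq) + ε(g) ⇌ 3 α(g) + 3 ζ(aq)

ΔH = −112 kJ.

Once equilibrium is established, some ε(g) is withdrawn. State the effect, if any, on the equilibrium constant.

unchanged

The equilibrium constant depends only on temperature. This perturbation may move the position of equilibrium, but since T is unchanged, K itself is unchanged.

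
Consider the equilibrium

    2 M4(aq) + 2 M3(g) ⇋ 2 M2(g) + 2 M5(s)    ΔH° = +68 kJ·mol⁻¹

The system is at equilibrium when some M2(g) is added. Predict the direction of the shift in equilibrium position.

Adding M2 (g), a product, drives the reaction to the left.

left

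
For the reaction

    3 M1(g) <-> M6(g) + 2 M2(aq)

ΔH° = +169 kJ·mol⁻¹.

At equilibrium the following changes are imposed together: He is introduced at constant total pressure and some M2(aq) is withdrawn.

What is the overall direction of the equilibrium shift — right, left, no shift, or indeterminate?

Adding inert gas at constant total pressure expands the volume and lowers every reacting partial pressure. With Δn_gas = 1 − 3 = -2, Q moves away from K toward the side with fewer gas moles, so the system shifts toward the side with more gas moles — to the left.
Removing M2 (aq), a product, drives the reaction to the right.
The individual effects push in opposite directions; without quantitative information the net direction cannot be determined.

cannot be determined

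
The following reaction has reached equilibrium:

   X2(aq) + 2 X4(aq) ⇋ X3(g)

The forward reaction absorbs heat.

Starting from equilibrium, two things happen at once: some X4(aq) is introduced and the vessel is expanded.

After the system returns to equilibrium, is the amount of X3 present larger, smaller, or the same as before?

increases

Adding X4 (aq), a reactant, drives the reaction to the right.
Gas moles: reactants 0, products 1 (Δn_gas = +1). Expansion shifts the system toward the side with more moles of gas — to the right.
The net shift is to the right. X3 is a product, so its amount increases.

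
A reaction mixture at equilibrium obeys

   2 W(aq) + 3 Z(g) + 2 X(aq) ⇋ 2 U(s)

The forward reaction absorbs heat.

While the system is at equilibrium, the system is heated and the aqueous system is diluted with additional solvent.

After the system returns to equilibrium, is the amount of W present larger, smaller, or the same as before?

The forward reaction is endothermic. Raising T favours the endothermic direction — shift to the right.
Dilution lowers every aqueous concentration by the same factor. Δn_aq = 0 − 4 = -4, so the system shifts toward the side with more dissolved moles — to the left.
The two effects oppose each other, so the net shift — and hence the change in W — cannot be determined from the given information.

cannot be determined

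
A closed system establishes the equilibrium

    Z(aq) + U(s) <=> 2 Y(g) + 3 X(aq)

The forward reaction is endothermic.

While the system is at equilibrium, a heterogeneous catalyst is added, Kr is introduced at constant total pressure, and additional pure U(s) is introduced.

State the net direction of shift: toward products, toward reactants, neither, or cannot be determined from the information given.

right

A catalyst speeds both forward and reverse rates equally; it changes neither Q nor K — no shift from this change.
Adding inert gas at constant total pressure expands the volume and lowers every reacting partial pressure. With Δn_gas = 2 − 0 = +2, Q moves away from K toward the side with fewer gas moles, so the system shifts toward the side with more gas moles — to the right.
U is a pure solid; its activity is 1 regardless of amount, so Q is unaffected — no shift from this change.
Only the nonzero effect(s) matter; the net shift is to the right.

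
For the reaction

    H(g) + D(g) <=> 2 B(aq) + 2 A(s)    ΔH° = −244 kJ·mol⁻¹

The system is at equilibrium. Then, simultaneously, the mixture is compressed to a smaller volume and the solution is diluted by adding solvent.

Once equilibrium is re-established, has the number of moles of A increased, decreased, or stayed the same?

Gas moles: reactants 2, products 0 (Δn_gas = -2). Compression shifts the system toward the side with fewer moles of gas — to the right.
Dilution lowers every aqueous concentration by the same factor. Δn_aq = 2 − 0 = +2, so the system shifts toward the side with more dissolved moles — to the right.
The net shift is to the right. A is a product, so its amount increases.

increases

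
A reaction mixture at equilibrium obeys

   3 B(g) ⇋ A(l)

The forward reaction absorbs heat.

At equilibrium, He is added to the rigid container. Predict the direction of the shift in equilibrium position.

At constant volume, adding an inert gas leaves every reacting species' partial pressure unchanged, so Q is unchanged — no shift from this change.

no shift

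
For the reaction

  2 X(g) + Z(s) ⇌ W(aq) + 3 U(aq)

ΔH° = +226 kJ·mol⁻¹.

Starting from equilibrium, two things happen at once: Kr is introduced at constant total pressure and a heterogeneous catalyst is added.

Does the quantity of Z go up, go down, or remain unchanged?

increases

Adding inert gas at constant total pressure expands the volume and lowers every reacting partial pressure. With Δn_gas = 0 − 2 = -2, Q moves away from K toward the side with fewer gas moles, so the system shifts toward the side with more gas moles — to the left.
A catalyst speeds both forward and reverse rates equally; it changes neither Q nor K — no shift from this change.
The net shift is to the left. Z is a reactant, so its amount increases.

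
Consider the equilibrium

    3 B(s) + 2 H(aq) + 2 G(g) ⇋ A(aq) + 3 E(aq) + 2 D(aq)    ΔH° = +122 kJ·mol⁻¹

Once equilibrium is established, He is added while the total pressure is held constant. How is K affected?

The equilibrium constant depends only on temperature. This perturbation may move the position of equilibrium, but since T is unchanged, K itself is unchanged.

unchanged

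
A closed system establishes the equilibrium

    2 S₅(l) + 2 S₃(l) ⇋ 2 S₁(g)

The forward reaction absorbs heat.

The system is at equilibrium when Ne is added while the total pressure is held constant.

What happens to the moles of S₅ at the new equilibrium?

Adding inert gas at constant total pressure expands the volume and lowers every reacting partial pressure. With Δn_gas = 2 − 0 = +2, Q moves away from K toward the side with fewer gas moles, so the system shifts toward the side with more gas moles — to the right.
The net shift is to the right. S₅ is a reactant, so its amount decreases.

decreases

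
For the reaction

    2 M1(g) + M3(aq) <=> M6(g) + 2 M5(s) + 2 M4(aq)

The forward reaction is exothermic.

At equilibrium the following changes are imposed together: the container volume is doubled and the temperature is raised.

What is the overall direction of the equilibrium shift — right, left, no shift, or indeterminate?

left

Gas moles: reactants 2, products 1 (Δn_gas = -1). Expansion shifts the system toward the side with more moles of gas — to the left.
The forward reaction is exothermic. Raising T favours the endothermic direction — shift to the left.
All effects act in the same direction — net shift to the left.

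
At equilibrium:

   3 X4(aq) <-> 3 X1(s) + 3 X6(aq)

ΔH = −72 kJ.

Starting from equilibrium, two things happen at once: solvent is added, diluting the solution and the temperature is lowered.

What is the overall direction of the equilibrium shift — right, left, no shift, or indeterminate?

Dilution scales every aqueous concentration by the same factor. Δn_aq = 3 − 3 = 0, so Q is unchanged — no shift.
The forward reaction is exothermic. Lowering T favours the exothermic direction — shift to the right.
Only the nonzero effect(s) matter; the net shift is to the right.

right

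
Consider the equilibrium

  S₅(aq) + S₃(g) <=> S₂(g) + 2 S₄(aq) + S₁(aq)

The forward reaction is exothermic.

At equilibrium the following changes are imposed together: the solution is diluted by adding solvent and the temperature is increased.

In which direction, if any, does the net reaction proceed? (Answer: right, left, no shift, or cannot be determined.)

Dilution lowers every aqueous concentration by the same factor. Δn_aq = 3 − 1 = +2, so the system shifts toward the side with more dissolved moles — to the right.
The forward reaction is exothermic. Raising T favours the endothermic direction — shift to the left.
The individual effects push in opposite directions; without quantitative information the net direction cannot be determined.

cannot be determined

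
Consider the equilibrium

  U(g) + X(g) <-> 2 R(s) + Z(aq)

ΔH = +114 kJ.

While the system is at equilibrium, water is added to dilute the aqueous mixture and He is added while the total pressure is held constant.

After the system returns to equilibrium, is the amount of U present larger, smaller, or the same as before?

cannot be determined

Dilution lowers every aqueous concentration by the same factor. Δn_aq = 1 − 0 = +1, so the system shifts toward the side with more dissolved moles — to the right.
Adding inert gas at constant total pressure expands the volume and lowers every reacting partial pressure. With Δn_gas = 0 − 2 = -2, Q moves away from K toward the side with fewer gas moles, so the system shifts toward the side with more gas moles — to the left.
The two effects oppose each other, so the net shift — and hence the change in U — cannot be determined from the given information.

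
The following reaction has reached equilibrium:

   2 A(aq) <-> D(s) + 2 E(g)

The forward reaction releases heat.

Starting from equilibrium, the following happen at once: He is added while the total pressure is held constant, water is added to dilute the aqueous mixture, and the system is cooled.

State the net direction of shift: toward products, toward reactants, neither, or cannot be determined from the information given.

Adding inert gas at constant total pressure expands the volume and lowers every reacting partial pressure. With Δn_gas = 2 − 0 = +2, Q moves away from K toward the side with fewer gas moles, so the system shifts toward the side with more gas moles — to the right.
Dilution lowers every aqueous concentration by the same factor. Δn_aq = 0 − 2 = -2, so the system shifts toward the side with more dissolved moles — to the left.
The forward reaction is exothermic. Lowering T favours the exothermic direction — shift to the right.
The individual effects push in opposite directions; without quantitative information the net direction cannot be determined.

cannot be determined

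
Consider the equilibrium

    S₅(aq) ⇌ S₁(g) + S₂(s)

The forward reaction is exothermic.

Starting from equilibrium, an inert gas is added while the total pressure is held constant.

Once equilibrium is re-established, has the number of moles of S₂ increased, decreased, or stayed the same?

increases

Adding inert gas at constant total pressure expands the volume and lowers every reacting partial pressure. With Δn_gas = 1 − 0 = +1, Q moves away from K toward the side with fewer gas moles, so the system shifts toward the side with more gas moles — to the right.
The net shift is to the right. S₂ is a product, so its amount increases.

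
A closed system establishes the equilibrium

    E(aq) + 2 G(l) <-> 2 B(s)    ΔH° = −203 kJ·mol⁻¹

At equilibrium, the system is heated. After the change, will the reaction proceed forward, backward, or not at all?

left

The forward reaction is exothermic. Raising T favours the endothermic direction — shift to the left.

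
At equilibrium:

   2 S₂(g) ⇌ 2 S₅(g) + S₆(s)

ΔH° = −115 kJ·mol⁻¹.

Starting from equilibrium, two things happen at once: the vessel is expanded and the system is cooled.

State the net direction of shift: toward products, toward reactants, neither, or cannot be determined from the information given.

right

Gas moles: reactants 2, products 2. Δn_gas = 0, so a volume change leaves Q equal to K — no shift from this change.
The forward reaction is exothermic. Lowering T favours the exothermic direction — shift to the right.
Only the nonzero effect(s) matter; the net shift is to the right.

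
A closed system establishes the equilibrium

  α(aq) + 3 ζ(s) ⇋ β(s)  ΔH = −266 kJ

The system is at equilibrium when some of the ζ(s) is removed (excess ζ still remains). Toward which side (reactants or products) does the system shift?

no shift

ζ is a pure solid; its activity is 1 regardless of amount, so Q is unaffected — no shift from this change.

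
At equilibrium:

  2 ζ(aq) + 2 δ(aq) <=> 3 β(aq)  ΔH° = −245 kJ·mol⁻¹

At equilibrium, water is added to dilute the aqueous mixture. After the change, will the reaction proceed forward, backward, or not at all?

Dilution lowers every aqueous concentration by the same factor. Δn_aq = 3 − 4 = -1, so the system shifts toward the side with more dissolved moles — to the left.

left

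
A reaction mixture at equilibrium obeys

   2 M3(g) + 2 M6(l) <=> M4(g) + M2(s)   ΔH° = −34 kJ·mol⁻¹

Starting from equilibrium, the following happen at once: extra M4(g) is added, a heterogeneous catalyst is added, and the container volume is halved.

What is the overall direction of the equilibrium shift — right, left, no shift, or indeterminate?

Adding M4 (g), a product, drives the reaction to the left.
A catalyst speeds both forward and reverse rates equally; it changes neither Q nor K — no shift from this change.
Gas moles: reactants 2, products 1 (Δn_gas = -1). Compression shifts the system toward the side with fewer moles of gas — to the right.
The individual effects push in opposite directions; without quantitative information the net direction cannot be determined.

cannot be determined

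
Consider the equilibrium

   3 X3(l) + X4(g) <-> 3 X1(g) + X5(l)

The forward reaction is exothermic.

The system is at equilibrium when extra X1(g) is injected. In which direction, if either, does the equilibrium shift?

Adding X1 (g), a product, drives the reaction to the left.

left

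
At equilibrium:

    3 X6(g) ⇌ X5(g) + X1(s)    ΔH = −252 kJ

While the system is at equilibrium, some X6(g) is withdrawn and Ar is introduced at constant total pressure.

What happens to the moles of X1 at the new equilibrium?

Removing X6 (g), a reactant, drives the reaction to the left.
Adding inert gas at constant total pressure expands the volume and lowers every reacting partial pressure. With Δn_gas = 1 − 3 = -2, Q moves away from K toward the side with fewer gas moles, so the system shifts toward the side with more gas moles — to the left.
The net shift is to the left. X1 is a product, so its amount decreases.

decreases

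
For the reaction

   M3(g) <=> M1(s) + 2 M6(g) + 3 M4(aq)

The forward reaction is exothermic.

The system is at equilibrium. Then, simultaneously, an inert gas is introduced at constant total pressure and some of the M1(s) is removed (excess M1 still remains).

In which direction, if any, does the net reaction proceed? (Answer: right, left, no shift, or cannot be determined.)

right

Adding inert gas at constant total pressure expands the volume and lowers every reacting partial pressure. With Δn_gas = 2 − 1 = +1, Q moves away from K toward the side with fewer gas moles, so the system shifts toward the side with more gas moles — to the right.
M1 is a pure solid; its activity is 1 regardless of amount, so Q is unaffected — no shift from this change.
Only the nonzero effect(s) matter; the net shift is to the right.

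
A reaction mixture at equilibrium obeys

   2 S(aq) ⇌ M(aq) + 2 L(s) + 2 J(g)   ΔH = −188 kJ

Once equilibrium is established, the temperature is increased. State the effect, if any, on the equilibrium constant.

decreases

K depends on temperature via the van 't Hoff relation. The forward reaction is exothermic, so raising T decreases K.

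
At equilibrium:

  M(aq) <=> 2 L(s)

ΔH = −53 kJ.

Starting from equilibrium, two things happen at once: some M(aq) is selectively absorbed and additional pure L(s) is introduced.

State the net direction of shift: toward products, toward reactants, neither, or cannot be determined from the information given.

left

Removing M (aq), a reactant, drives the reaction to the left.
L is a pure solid; its activity is 1 regardless of amount, so Q is unaffected — no shift from this change.
Only the nonzero effect(s) matter; the net shift is to the left.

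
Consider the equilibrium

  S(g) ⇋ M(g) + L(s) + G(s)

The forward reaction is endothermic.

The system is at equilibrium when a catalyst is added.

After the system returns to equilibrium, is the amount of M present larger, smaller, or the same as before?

unchanged

A catalyst speeds both forward and reverse rates equally; it changes neither Q nor K — no shift from this change.
No net shift occurs, so the amount of M is unchanged.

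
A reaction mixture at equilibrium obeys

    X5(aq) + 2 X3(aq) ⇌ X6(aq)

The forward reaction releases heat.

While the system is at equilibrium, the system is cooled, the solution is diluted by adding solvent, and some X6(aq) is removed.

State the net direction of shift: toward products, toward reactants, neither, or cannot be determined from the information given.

The forward reaction is exothermic. Lowering T favours the exothermic direction — shift to the right.
Dilution lowers every aqueous concentration by the same factor. Δn_aq = 1 − 3 = -2, so the system shifts toward the side with more dissolved moles — to the left.
Removing X6 (aq), a product, drives the reaction to the right.
The individual effects push in opposite directions; without quantitative information the net direction cannot be determined.

cannot be determined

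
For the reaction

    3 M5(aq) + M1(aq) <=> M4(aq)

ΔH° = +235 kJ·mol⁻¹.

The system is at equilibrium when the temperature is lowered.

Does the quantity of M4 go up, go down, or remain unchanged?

The forward reaction is endothermic. Lowering T favours the exothermic direction — shift to the left.
The net shift is to the left. M4 is a product, so its amount decreases.

decreases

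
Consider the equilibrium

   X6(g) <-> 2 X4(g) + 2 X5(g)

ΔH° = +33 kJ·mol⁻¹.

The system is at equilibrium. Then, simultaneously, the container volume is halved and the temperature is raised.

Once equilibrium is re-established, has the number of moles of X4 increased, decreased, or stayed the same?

cannot be determined

Gas moles: reactants 1, products 4 (Δn_gas = +3). Compression shifts the system toward the side with fewer moles of gas — to the left.
The forward reaction is endothermic. Raising T favours the endothermic direction — shift to the right.
The two effects oppose each other, so the net shift — and hence the change in X4 — cannot be determined from the given information.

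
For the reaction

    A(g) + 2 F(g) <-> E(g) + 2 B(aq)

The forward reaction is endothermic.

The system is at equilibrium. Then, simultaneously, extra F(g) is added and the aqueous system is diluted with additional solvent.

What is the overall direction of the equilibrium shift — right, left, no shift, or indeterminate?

Adding F (g), a reactant, drives the reaction to the right.
Dilution lowers every aqueous concentration by the same factor. Δn_aq = 2 − 0 = +2, so the system shifts toward the side with more dissolved moles — to the right.
All effects act in the same direction — net shift to the right.

right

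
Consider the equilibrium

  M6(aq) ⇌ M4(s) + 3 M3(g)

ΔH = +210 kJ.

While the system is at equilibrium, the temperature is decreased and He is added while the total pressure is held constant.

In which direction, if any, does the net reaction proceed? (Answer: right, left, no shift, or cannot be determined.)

The forward reaction is endothermic. Lowering T favours the exothermic direction — shift to the left.
Adding inert gas at constant total pressure expands the volume and lowers every reacting partial pressure. With Δn_gas = 3 − 0 = +3, Q moves away from K toward the side with fewer gas moles, so the system shifts toward the side with more gas moles — to the right.
The individual effects push in opposite directions; without quantitative information the net direction cannot be determined.

cannot be determined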